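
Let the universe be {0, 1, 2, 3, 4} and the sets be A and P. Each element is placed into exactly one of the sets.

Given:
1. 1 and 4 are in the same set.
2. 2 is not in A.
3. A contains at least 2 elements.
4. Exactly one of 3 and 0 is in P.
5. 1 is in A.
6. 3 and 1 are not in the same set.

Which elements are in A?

From (2): 2 ∉ A.
From (5): 1 ∈ A.
(1): 4 matches 1: 4 ∈ A.
(6): 3 ∉ A.
Only one set left: 2 ∈ P.
Only one set left: 3 ∈ P.
(4) (exactly one): 0 ∉ P.
Only one set left: 0 ∈ A.

A = {0, 1, 4}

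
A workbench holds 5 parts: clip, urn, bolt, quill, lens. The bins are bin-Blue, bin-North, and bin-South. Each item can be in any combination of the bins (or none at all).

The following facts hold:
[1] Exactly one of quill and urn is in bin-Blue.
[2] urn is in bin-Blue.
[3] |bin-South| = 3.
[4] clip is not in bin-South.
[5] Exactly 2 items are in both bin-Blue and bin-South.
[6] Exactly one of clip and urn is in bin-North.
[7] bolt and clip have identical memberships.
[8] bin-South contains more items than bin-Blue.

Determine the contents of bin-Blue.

bin-Blue = {lens, urn}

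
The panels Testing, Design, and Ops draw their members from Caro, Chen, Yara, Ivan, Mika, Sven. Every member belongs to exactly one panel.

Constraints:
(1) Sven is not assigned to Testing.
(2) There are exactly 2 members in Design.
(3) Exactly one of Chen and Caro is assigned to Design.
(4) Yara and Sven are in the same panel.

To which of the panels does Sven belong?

Sven: Ops

From (1): Sven ∉ Testing.
(4): Yara matches Sven: Yara ∉ Testing.
Suppose Sven ∈ Design: no assignment then satisfies all the clues, so Sven ∉ Design.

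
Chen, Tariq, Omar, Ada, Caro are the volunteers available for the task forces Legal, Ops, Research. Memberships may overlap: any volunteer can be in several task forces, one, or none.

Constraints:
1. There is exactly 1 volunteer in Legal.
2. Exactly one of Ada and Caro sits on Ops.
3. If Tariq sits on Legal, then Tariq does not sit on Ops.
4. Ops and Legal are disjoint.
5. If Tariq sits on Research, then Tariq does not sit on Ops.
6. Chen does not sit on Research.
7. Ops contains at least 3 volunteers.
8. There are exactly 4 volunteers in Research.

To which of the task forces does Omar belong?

From (6): Chen ∉ Research.
(8): only 4 candidates remain for Research, so all are in.
(5): Tariq ∉ Ops.
Suppose Omar ∈ Legal: no assignment then satisfies all the clues, so Omar ∉ Legal.

Omar: Ops, Research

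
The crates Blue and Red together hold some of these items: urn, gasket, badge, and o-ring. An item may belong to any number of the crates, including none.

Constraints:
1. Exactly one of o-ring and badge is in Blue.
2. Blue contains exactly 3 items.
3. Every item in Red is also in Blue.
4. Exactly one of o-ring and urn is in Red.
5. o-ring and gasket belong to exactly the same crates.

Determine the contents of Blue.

Blue = {gasket, o-ring, urn}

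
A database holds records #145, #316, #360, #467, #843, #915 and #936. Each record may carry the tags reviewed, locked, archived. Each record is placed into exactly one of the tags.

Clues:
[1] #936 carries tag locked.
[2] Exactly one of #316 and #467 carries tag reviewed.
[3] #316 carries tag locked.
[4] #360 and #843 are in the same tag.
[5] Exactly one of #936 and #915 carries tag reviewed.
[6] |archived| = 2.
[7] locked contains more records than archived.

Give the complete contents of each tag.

reviewed = {#467, #915}; locked = {#145, #316, #936}; archived = {#360, #843}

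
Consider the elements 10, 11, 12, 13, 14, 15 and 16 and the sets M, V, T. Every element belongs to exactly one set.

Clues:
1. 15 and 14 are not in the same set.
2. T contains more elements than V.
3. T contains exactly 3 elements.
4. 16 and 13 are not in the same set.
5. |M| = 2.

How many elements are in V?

2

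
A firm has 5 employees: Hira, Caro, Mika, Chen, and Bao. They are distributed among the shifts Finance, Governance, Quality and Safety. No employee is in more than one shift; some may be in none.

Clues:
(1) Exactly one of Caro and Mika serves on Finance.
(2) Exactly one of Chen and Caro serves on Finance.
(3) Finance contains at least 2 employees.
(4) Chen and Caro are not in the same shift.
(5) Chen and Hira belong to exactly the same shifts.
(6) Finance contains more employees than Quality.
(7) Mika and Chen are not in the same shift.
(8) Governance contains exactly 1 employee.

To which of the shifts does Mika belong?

Mika: Governance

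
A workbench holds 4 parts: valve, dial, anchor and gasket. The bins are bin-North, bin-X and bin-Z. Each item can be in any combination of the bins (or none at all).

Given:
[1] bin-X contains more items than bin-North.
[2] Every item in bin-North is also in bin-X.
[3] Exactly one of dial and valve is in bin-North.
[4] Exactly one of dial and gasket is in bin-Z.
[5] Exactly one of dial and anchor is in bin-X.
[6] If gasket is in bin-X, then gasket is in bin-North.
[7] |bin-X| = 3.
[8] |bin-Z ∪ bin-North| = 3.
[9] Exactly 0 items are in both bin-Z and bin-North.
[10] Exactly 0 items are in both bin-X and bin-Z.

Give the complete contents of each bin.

bin-North = {gasket, valve}; bin-X = {anchor, gasket, valve}; bin-Z = {dial}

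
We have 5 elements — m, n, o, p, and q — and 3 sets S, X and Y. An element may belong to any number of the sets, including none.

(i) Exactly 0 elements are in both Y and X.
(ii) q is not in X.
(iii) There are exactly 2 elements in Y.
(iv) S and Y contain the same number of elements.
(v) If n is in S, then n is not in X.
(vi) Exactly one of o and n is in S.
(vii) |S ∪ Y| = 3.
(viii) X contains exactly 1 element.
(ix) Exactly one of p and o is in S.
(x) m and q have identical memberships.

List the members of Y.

Y = {n, o}

From (ii): q ∉ X.
(x): m matches q: m ∉ X.
Suppose m ∈ Y: no assignment then satisfies all the clues, so m ∉ Y.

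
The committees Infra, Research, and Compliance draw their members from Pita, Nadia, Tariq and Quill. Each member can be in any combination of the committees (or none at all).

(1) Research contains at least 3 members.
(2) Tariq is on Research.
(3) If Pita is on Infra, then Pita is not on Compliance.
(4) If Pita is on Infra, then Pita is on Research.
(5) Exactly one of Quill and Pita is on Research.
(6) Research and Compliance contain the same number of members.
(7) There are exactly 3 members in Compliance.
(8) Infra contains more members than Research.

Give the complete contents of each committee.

Infra = {Nadia, Pita, Quill, Tariq}; Research = {Nadia, Pita, Tariq}; Compliance = {Nadia, Quill, Tariq}

From (2): Tariq ∈ Research.
Suppose Pita ∉ Infra: no assignment then satisfies all the clues, so Pita ∈ Infra.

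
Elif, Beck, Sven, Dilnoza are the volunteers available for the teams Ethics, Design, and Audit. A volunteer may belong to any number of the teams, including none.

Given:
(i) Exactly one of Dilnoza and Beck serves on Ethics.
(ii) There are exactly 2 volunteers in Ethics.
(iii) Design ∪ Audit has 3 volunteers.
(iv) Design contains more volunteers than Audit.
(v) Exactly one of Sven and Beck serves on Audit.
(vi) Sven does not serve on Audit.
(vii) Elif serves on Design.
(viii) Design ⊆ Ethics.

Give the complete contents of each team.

Ethics = {Dilnoza, Elif}; Design = {Dilnoza, Elif}; Audit = {Beck}

From (vi): Sven ∉ Audit.
From (vii): Elif ∈ Design.
(v) (exactly one): Beck ∈ Audit.
(viii) with Elif ∈ Design: Elif ∈ Ethics.
Suppose Elif ∈ Audit: no assignment then satisfies all the clues, so Elif ∉ Audit.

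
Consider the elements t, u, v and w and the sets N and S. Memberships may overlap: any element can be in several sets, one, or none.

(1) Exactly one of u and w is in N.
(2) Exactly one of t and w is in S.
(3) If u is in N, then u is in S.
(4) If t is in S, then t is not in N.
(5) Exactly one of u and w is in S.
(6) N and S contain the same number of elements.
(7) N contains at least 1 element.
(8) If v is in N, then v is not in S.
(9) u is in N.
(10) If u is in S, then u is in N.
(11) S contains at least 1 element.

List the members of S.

From (9): u ∈ N.
(1) (exactly one): w ∉ N.
(3): u ∈ S.
(5) (exactly one): w ∉ S.
(2) (exactly one): t ∈ S.
(4): t ∉ N.
Suppose v ∈ S: no assignment then satisfies all the clues, so v ∉ S.

S = {t, u}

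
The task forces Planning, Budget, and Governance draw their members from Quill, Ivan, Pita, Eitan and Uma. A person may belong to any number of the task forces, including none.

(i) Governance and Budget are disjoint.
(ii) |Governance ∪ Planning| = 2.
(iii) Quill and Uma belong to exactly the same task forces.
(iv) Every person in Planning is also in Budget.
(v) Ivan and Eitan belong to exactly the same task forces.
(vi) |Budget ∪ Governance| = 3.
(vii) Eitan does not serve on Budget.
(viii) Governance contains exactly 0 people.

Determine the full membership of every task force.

Planning = {Quill, Uma}; Budget = {Pita, Quill, Uma}; Governance = {}

From (vii): Eitan ∉ Budget.
(iv) contrapositive: Eitan ∉ Planning.
(v): Ivan matches Eitan: Ivan ∉ Planning.
(v): Ivan matches Eitan: Ivan ∉ Budget.
(viii): Governance already has 0, so the rest are out.
Suppose Quill ∉ Planning: no assignment then satisfies all the clues, so Quill ∈ Planning.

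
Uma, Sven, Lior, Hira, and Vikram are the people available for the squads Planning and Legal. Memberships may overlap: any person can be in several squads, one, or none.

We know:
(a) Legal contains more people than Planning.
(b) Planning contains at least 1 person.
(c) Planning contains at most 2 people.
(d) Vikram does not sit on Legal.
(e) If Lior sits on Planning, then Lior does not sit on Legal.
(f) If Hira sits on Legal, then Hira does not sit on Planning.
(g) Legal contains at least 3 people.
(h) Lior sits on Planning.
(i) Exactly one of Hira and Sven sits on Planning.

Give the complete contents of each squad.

From (d): Vikram ∉ Legal.
From (h): Lior ∈ Planning.
(e): Lior ∉ Legal.
(g): only 3 candidates remain for Legal, so all are in.
(f): Hira ∉ Planning.
(i) (exactly one): Sven ∈ Planning.
(c): Planning already has 2, so the rest are out.

Planning = {Lior, Sven}; Legal = {Hira, Sven, Uma}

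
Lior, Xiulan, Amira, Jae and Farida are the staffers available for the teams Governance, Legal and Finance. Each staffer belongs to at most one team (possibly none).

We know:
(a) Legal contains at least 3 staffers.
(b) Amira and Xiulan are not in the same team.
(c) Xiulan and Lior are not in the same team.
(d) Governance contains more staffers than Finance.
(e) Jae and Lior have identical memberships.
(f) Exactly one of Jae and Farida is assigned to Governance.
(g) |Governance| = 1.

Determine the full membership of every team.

Governance = {Farida}; Legal = {Amira, Jae, Lior}; Finance = {}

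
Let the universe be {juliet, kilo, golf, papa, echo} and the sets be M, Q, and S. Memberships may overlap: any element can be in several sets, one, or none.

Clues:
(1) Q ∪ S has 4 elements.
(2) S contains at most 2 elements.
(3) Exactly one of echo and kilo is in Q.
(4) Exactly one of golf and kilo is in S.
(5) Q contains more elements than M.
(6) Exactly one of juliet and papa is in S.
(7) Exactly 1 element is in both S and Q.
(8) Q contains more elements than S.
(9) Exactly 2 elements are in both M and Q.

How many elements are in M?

2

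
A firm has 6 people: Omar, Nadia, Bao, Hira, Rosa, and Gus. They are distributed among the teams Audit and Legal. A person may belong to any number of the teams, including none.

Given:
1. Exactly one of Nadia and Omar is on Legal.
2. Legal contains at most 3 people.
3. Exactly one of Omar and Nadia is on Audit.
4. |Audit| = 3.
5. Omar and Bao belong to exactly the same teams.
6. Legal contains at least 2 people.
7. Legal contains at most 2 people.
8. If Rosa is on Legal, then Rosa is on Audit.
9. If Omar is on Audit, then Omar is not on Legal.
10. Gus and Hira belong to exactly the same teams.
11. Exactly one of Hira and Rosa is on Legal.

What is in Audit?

Audit = {Bao, Omar, Rosa}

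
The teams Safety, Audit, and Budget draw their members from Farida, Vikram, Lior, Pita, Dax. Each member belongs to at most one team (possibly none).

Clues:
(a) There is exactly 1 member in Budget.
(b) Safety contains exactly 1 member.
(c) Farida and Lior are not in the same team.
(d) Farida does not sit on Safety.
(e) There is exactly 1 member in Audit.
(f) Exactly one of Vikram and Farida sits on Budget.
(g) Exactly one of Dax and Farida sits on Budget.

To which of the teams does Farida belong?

From (d): Farida ∉ Safety.
Suppose Farida ∈ Audit: no assignment then satisfies all the clues, so Farida ∉ Audit.

Farida: Budget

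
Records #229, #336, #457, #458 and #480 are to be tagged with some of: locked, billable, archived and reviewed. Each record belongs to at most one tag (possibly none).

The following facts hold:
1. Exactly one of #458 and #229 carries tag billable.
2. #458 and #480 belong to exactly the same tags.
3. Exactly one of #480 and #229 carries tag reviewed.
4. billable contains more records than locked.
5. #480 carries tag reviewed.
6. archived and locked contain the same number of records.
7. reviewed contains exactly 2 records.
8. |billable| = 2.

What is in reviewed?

From (5): #480 ∈ reviewed.
(2): #458 matches #480: #458 ∉ locked.
(2): #458 matches #480: #458 ∉ billable.
(2): #458 matches #480: #458 ∉ archived.
(2): #458 matches #480: #458 ∈ reviewed.
(3) (exactly one): #229 ∉ reviewed.
(7): reviewed already has 2, so the rest are out.
(1) (exactly one): #229 ∈ billable.

reviewed = {#458, #480}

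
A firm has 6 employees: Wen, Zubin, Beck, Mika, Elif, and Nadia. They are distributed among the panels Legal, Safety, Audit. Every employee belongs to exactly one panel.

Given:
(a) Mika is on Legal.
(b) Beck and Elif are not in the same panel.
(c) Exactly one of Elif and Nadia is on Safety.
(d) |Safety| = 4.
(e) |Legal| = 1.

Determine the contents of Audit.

Audit = {Elif}

From (a): Mika ∈ Legal.
(e): Legal already has 1, so the rest are out.
Suppose Wen ∈ Audit: no assignment then satisfies all the clues, so Wen ∉ Audit.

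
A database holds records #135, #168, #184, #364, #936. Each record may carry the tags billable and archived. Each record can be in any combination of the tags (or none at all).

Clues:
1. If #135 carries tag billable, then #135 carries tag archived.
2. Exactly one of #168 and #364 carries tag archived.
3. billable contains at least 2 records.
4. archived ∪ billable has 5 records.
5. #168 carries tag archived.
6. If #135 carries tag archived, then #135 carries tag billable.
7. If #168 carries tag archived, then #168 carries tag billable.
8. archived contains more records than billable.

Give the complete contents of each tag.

billable = {#135, #168, #364}; archived = {#135, #168, #184, #936}

From (5): #168 ∈ archived.
(2) (exactly one): #364 ∉ archived.
(7): #168 ∈ billable.
Suppose #135 ∉ billable: no assignment then satisfies all the clues, so #135 ∈ billable.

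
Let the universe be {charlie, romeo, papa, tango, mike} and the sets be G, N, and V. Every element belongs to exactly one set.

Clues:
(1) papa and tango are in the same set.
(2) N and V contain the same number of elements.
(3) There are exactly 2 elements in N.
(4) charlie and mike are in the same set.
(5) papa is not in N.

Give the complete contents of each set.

G = {romeo}; N = {charlie, mike}; V = {papa, tango}

From (5): papa ∉ N.
(1): tango matches papa: tango ∉ N.
Suppose charlie ∈ G: no assignment then satisfies all the clues, so charlie ∉ G.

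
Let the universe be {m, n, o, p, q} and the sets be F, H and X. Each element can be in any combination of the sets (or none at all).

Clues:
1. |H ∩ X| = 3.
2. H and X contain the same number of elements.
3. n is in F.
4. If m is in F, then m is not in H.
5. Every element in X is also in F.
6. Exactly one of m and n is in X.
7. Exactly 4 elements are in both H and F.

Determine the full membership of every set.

F = {m, n, o, p, q}; H = {n, o, p, q}; X = {m, o, p, q}

From (3): n ∈ F.
Suppose m ∉ F: no assignment then satisfies all the clues, so m ∈ F.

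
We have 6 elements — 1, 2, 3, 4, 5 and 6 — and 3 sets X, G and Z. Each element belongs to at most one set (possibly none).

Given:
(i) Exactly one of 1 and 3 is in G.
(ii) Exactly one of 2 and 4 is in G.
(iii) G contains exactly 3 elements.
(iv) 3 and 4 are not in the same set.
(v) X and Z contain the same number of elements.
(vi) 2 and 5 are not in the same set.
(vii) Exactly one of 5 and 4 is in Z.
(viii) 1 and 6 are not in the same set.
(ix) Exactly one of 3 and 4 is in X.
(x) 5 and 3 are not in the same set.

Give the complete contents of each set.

X = {4}; G = {2, 3, 6}; Z = {5}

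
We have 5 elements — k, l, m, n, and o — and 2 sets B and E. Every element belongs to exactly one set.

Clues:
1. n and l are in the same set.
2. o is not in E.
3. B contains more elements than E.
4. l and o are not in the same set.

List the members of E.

E = {l, n}

From (2): o ∉ E.
Only one set left: o ∈ B.
(4): l ∉ B.
Only one set left: l ∈ E.
(1): n matches l: n ∉ B.
(1): n matches l: n ∈ E.
Suppose k ∈ E: no assignment then satisfies all the clues, so k ∉ E.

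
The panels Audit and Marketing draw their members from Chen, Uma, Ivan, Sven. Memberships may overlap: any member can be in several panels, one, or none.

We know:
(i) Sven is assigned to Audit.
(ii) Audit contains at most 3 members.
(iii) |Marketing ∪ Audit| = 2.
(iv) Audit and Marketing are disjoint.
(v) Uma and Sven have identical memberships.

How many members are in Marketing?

0

From (i): Sven ∈ Audit.
(iv) (disjoint): Sven ∉ Marketing.
(v): Uma matches Sven: Uma ∈ Audit.
(v): Uma matches Sven: Uma ∉ Marketing.
Suppose Chen ∈ Audit: no assignment then satisfies all the clues, so Chen ∉ Audit.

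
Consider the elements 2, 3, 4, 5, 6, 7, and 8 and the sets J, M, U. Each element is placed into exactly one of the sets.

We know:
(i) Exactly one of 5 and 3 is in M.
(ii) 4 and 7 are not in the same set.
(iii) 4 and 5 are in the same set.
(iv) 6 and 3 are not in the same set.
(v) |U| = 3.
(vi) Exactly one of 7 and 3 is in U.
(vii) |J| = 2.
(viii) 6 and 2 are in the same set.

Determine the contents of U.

U = {2, 6, 7}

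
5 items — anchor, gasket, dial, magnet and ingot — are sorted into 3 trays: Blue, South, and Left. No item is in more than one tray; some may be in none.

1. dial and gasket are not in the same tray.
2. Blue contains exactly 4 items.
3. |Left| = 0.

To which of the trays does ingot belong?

ingot: Blue

(3): Left already has 0, so the rest are out.
Suppose ingot ∉ Blue: no assignment then satisfies all the clues, so ingot ∈ Blue.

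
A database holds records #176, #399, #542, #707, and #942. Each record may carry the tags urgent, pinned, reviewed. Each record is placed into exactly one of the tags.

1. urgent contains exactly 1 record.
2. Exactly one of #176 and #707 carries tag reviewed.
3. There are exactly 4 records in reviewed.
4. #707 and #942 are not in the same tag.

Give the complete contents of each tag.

urgent = {#707}; pinned = {}; reviewed = {#176, #399, #542, #942}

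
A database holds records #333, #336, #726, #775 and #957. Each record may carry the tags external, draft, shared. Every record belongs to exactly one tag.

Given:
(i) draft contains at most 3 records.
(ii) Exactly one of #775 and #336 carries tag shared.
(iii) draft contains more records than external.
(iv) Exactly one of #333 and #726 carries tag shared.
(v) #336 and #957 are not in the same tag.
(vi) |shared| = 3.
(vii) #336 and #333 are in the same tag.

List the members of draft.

draft = {#333, #336}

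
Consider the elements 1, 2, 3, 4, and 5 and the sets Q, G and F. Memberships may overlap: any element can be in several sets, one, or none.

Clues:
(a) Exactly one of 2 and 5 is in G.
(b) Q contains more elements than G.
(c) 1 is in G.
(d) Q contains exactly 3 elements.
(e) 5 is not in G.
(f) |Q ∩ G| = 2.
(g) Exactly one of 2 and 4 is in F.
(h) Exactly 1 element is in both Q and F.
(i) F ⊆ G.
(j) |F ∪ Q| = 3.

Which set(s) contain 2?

2: F, G, Q

From (c): 1 ∈ G.
From (e): 5 ∉ G.
(a) (exactly one): 2 ∈ G.
(i) contrapositive: 5 ∉ F.
Suppose 2 ∉ Q: no assignment then satisfies all the clues, so 2 ∈ Q.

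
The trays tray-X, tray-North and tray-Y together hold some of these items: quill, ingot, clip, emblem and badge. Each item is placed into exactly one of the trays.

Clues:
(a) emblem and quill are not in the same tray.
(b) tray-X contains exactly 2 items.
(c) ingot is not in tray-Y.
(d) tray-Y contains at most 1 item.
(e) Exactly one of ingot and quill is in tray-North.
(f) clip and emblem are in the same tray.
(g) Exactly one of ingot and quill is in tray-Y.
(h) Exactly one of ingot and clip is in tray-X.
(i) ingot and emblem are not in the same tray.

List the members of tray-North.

From (c): ingot ∉ tray-Y.
(g) (exactly one): quill ∈ tray-Y.
(a): emblem ∉ tray-Y.
(d): tray-Y already has 1, so the rest are out.
(e) (exactly one): ingot ∈ tray-North.
(h) (exactly one): clip ∈ tray-X.
(i): emblem ∉ tray-North.
Only one tray left: emblem ∈ tray-X.
(b): tray-X already has 2, so the rest are out.
Only one tray left: badge ∈ tray-North.

tray-North = {badge, ingot}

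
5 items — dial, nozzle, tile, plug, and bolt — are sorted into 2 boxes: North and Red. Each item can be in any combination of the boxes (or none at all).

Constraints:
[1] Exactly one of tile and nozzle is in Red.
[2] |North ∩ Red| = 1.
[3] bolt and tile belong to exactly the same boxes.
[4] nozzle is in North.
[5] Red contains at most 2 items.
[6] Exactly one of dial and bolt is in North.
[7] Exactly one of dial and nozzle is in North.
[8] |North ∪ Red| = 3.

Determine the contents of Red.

Red = {nozzle}

From (4): nozzle ∈ North.
(7) (exactly one): dial ∉ North.
(6) (exactly one): bolt ∈ North.
(3): tile matches bolt: tile ∈ North.
Suppose dial ∈ Red: no assignment then satisfies all the clues, so dial ∉ Red.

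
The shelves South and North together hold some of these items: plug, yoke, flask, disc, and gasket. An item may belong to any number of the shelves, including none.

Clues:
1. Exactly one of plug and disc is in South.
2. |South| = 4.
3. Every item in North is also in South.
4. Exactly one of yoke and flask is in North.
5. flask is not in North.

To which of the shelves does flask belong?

From (5): flask ∉ North.
(4) (exactly one): yoke ∈ North.
(3) with yoke ∈ North: yoke ∈ South.
Suppose flask ∉ South: no assignment then satisfies all the clues, so flask ∈ South.

flask: South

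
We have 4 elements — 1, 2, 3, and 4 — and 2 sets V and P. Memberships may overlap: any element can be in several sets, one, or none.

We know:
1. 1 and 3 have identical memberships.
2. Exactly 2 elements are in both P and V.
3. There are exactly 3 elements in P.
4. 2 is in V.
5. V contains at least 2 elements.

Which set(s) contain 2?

2: V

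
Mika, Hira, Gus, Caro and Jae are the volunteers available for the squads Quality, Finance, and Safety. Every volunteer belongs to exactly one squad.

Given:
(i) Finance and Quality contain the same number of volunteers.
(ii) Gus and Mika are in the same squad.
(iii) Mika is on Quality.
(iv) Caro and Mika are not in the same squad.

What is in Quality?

Quality = {Gus, Mika}

From (iii): Mika ∈ Quality.
(ii): Gus matches Mika: Gus ∈ Quality.
(iv): Caro ∉ Quality.
Suppose Hira ∈ Quality: no assignment then satisfies all the clues, so Hira ∉ Quality.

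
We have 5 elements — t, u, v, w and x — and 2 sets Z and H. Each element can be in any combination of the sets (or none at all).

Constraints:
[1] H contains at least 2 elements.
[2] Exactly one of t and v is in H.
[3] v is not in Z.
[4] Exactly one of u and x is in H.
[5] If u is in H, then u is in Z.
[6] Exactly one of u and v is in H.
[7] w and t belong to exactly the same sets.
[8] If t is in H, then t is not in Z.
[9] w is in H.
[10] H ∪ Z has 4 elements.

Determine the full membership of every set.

Z = {u, x}; H = {t, u, w}

From (3): v ∉ Z.
From (9): w ∈ H.
(7): t matches w: t ∈ H.
(8): t ∉ Z.
(2) (exactly one): v ∉ H.
(6) (exactly one): u ∈ H.
(7): w matches t: w ∉ Z.
(4) (exactly one): x ∉ H.
(5): u ∈ Z.
Suppose x ∉ Z: no assignment then satisfies all the clues, so x ∈ Z.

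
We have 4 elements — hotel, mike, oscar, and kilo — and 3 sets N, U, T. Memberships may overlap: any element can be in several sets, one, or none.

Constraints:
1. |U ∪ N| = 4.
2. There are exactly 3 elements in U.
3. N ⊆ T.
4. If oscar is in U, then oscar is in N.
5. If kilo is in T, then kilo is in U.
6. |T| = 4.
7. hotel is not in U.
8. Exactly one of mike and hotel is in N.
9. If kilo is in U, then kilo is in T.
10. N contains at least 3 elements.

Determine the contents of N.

N = {hotel, kilo, oscar}

From (7): hotel ∉ U.
(2): only 3 candidates remain for U, so all are in.
(4): oscar ∈ N.
(6): only 4 candidates remain for T, so all are in.
Suppose hotel ∉ N: no assignment then satisfies all the clues, so hotel ∈ N.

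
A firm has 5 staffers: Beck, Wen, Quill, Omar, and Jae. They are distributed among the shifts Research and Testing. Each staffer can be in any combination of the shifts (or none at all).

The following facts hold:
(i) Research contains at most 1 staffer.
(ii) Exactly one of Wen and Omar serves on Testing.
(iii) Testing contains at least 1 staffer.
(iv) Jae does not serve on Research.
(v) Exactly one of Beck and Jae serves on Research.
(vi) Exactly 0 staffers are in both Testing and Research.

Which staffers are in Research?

From (iv): Jae ∉ Research.
(v) (exactly one): Beck ∈ Research.
(i): Research already has 1, so the rest are out.

Research = {Beck}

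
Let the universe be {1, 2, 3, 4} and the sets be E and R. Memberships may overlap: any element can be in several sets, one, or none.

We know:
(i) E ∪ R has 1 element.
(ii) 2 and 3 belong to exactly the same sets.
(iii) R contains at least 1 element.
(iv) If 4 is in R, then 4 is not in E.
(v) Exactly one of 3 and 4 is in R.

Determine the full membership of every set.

E = {}; R = {4}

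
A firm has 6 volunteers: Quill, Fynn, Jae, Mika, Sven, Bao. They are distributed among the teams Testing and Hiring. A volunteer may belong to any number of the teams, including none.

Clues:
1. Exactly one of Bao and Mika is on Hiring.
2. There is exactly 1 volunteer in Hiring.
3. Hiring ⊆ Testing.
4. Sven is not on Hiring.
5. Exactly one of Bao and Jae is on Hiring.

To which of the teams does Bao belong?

Bao: Hiring, Testing

From (4): Sven ∉ Hiring.
Suppose Bao ∉ Testing: no assignment then satisfies all the clues, so Bao ∈ Testing.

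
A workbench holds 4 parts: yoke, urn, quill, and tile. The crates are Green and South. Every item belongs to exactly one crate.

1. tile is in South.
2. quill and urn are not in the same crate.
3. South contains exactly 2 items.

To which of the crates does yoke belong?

yoke: Green

From (1): tile ∈ South.
Suppose yoke ∉ Green: no assignment then satisfies all the clues, so yoke ∈ Green.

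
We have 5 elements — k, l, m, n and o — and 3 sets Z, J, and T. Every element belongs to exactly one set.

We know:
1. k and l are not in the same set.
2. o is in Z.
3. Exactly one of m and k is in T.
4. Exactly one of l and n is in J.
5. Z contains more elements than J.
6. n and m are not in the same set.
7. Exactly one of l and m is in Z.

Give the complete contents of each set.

Z = {m, o}; J = {l}; T = {k, n}

From (2): o ∈ Z.
Suppose k ∈ Z: no assignment then satisfies all the clues, so k ∉ Z.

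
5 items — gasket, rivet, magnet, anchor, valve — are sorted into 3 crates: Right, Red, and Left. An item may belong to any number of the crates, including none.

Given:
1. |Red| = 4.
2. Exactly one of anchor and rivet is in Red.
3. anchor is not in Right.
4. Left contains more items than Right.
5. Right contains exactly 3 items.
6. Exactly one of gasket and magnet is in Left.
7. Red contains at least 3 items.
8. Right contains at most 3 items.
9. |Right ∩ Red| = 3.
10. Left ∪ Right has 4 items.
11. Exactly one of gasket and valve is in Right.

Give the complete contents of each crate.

Right = {magnet, rivet, valve}; Red = {gasket, magnet, rivet, valve}; Left = {anchor, magnet, rivet, valve}

From (3): anchor ∉ Right.
Suppose gasket ∈ Right: no assignment then satisfies all the clues, so gasket ∉ Right.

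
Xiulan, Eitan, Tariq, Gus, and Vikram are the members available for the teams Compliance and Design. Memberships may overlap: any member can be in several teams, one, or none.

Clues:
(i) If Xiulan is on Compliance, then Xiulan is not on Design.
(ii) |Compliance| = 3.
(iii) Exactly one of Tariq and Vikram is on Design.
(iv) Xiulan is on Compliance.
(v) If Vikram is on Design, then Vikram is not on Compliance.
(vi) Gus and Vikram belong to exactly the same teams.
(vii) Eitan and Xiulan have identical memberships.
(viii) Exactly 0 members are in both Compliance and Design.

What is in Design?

From (iv): Xiulan ∈ Compliance.
(i): Xiulan ∉ Design.
(vii): Eitan matches Xiulan: Eitan ∈ Compliance.
(vii): Eitan matches Xiulan: Eitan ∉ Design.
Suppose Tariq ∈ Design: no assignment then satisfies all the clues, so Tariq ∉ Design.

Design = {Gus, Vikram}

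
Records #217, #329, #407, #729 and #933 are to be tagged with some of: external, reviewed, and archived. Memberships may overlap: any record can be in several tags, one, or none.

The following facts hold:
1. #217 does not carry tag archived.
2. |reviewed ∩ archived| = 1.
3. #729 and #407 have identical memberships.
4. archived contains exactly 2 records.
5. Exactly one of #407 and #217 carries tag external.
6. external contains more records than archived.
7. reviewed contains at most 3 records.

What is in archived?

archived = {#329, #933}

From (1): #217 ∉ archived.
Suppose #329 ∉ archived: no assignment then satisfies all the clues, so #329 ∈ archived.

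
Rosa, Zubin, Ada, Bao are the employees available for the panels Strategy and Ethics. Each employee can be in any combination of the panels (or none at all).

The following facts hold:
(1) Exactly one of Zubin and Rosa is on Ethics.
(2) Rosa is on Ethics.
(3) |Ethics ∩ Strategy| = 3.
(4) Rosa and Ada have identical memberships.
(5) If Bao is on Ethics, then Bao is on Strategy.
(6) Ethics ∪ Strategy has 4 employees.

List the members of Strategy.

Strategy = {Ada, Bao, Rosa, Zubin}

From (2): Rosa ∈ Ethics.
(1) (exactly one): Zubin ∉ Ethics.
(4): Ada matches Rosa: Ada ∈ Ethics.
Suppose Rosa ∉ Strategy: no assignment then satisfies all the clues, so Rosa ∈ Strategy.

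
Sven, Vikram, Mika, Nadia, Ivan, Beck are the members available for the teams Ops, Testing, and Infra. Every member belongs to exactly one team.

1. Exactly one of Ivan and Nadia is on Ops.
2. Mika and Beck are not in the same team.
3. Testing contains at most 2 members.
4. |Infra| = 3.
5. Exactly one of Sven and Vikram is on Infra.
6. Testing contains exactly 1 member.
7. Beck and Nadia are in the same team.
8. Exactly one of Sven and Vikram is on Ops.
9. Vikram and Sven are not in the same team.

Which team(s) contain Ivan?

Ivan: Ops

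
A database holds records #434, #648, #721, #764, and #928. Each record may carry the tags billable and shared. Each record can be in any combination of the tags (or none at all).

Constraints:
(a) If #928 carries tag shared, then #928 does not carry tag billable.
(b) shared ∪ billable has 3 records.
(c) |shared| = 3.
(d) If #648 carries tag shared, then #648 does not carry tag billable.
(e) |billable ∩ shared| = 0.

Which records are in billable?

billable = {}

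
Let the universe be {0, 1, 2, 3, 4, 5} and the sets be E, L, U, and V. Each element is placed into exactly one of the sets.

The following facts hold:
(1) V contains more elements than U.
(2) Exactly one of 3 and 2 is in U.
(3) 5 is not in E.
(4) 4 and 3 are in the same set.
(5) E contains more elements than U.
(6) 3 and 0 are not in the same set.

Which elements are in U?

From (3): 5 ∉ E.
Suppose 0 ∈ U: no assignment then satisfies all the clues, so 0 ∉ U.

U = {2}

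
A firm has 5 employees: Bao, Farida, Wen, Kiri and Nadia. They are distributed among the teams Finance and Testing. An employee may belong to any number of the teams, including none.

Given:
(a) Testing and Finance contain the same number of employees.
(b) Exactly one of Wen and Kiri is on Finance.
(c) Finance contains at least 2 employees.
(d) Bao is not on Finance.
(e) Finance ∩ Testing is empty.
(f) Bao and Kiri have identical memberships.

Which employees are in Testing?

Testing = {Bao, Kiri}

From (d): Bao ∉ Finance.
(f): Kiri matches Bao: Kiri ∉ Finance.
(b) (exactly one): Wen ∈ Finance.
(e) (disjoint): Wen ∉ Testing.
Suppose Bao ∉ Testing: no assignment then satisfies all the clues, so Bao ∈ Testing.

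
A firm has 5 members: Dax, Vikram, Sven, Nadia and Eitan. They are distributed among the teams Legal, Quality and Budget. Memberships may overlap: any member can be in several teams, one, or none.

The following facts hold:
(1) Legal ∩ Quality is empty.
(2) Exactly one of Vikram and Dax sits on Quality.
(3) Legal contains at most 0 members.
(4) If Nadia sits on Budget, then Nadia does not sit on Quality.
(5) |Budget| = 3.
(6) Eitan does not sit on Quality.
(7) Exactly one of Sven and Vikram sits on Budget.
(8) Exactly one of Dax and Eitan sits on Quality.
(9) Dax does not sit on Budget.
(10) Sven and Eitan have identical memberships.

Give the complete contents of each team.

Legal = {}; Quality = {Dax}; Budget = {Eitan, Nadia, Sven}

From (6): Eitan ∉ Quality.
From (9): Dax ∉ Budget.
(3): Legal already has 0, so the rest are out.
(8) (exactly one): Dax ∈ Quality.
(10): Sven matches Eitan: Sven ∉ Quality.
(2) (exactly one): Vikram ∉ Quality.
Suppose Vikram ∈ Budget: no assignment then satisfies all the clues, so Vikram ∉ Budget.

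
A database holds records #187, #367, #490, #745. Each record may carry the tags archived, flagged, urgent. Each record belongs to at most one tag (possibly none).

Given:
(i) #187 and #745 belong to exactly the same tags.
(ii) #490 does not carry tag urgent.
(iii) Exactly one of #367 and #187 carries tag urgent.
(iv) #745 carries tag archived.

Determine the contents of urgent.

From (ii): #490 ∉ urgent.
From (iv): #745 ∈ archived.
(i): #187 matches #745: #187 ∈ archived.
(iii) (exactly one): #367 ∈ urgent.

urgent = {#367}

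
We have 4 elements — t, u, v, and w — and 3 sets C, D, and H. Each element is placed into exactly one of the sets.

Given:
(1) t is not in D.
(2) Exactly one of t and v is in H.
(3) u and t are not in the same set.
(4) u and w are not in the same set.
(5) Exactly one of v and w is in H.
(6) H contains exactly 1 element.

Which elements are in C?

C = {t, w}

From (1): t ∉ D.
Suppose t ∉ C: no assignment then satisfies all the clues, so t ∈ C.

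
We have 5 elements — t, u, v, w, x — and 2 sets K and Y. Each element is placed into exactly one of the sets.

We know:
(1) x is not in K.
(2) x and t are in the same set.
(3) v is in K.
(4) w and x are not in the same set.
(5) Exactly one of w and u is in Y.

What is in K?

K = {v, w}

From (1): x ∉ K.
From (3): v ∈ K.
(2): t matches x: t ∉ K.
Only one set left: t ∈ Y.
Only one set left: x ∈ Y.
(4): w ∉ Y.
(5) (exactly one): u ∈ Y.
Only one set left: w ∈ K.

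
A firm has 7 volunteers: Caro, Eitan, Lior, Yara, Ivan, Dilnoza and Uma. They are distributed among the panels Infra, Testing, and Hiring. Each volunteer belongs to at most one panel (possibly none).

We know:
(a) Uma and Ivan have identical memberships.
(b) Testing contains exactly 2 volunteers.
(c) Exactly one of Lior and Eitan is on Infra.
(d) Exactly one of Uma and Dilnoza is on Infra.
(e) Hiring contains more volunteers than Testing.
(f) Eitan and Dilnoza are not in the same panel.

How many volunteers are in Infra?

2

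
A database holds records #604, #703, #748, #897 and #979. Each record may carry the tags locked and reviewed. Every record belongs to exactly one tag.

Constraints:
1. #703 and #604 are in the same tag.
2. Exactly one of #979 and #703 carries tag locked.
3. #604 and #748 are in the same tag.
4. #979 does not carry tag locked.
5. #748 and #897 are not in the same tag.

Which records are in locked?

locked = {#604, #703, #748}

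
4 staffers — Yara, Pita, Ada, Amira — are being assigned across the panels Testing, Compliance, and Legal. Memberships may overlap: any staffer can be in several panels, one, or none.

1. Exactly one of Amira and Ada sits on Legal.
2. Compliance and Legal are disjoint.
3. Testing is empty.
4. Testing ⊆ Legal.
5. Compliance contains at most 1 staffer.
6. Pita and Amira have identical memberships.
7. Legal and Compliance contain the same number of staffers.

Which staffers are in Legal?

Legal = {Ada}

(3): Testing already has 0, so the rest are out.
Suppose Yara ∈ Legal: no assignment then satisfies all the clues, so Yara ∉ Legal.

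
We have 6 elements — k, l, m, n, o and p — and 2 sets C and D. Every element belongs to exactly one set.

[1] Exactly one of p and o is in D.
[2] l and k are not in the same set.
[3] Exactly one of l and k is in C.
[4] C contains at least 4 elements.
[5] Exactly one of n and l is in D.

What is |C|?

4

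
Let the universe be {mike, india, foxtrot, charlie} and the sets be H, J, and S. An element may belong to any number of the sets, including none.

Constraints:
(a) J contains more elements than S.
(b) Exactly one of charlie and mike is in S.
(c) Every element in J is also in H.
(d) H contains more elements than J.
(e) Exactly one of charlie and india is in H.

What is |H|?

3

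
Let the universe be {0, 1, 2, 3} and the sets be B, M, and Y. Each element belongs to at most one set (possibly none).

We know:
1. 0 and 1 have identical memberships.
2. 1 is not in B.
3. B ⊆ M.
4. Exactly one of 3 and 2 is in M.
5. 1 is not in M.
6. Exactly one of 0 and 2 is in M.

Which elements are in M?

M = {2}

From (2): 1 ∉ B.
From (5): 1 ∉ M.
(1): 0 matches 1: 0 ∉ B.
(1): 0 matches 1: 0 ∉ M.
(6) (exactly one): 2 ∈ M.
(4) (exactly one): 3 ∉ M.
(3) contrapositive: 3 ∉ B.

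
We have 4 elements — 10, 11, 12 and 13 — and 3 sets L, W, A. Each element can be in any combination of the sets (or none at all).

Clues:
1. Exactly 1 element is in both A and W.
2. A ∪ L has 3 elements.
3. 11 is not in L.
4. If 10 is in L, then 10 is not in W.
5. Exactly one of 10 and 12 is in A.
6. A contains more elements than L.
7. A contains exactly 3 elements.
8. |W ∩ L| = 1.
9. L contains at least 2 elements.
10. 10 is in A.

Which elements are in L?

From (3): 11 ∉ L.
From (10): 10 ∈ A.
(5) (exactly one): 12 ∉ A.
(7): only 3 candidates remain for A, so all are in.
Suppose 10 ∉ L: no assignment then satisfies all the clues, so 10 ∈ L.

L = {10, 13}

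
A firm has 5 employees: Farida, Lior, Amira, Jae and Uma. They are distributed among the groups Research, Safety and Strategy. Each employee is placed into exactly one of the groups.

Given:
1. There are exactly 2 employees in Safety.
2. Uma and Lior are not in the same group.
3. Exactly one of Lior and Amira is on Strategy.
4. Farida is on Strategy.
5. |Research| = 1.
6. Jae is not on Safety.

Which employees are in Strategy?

Strategy = {Farida, Lior}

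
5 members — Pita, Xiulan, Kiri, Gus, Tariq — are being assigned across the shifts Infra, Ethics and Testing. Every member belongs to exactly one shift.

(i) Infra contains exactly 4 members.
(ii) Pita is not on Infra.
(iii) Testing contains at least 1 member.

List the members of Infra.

From (ii): Pita ∉ Infra.
(i): only 4 candidates remain for Infra, so all are in.
(iii): only 1 candidates remain for Testing, so all are in.

Infra = {Gus, Kiri, Tariq, Xiulan}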